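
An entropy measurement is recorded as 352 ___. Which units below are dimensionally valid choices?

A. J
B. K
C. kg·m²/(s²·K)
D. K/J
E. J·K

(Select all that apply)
C

entropy has SI base units: kg * m^2 / (s^2 * K)

Checking each option against kg * m^2 / (s^2 * K):
  A. J: ✗ does not match
  B. K: ✗ does not match
  C. kg·m²/(s²·K): ✓ matches
  D. K/J: ✗ does not match
  E. J·K: ✗ does not match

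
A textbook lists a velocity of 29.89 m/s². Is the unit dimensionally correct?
No

velocity has SI base units: m / s
m/s² does NOT reduce to m / s; a valid unit for velocity would be e.g. m/s.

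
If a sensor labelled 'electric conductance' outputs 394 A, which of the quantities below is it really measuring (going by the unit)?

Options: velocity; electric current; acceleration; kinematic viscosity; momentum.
electric current

electric conductance should have units dimensionally equivalent to A^2 * s^3 / (kg * m^2) (e.g. S).
The given unit 'A' reduces to A. Of the listed options, that is the dimensionality of electric current.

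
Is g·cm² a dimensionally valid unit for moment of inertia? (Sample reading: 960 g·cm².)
Yes

moment of inertia has SI base units: kg * m^2
g·cm² reduces to the same SI base units, so it is a valid unit for moment of inertia.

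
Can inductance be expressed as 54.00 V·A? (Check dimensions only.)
No

inductance has SI base units: kg * m^2 / (A^2 * s^2)
V·A does NOT reduce to kg * m^2 / (A^2 * s^2); a valid unit for inductance would be e.g. H.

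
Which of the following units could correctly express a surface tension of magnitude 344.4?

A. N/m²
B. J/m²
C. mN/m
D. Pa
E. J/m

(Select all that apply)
B, C

surface tension has SI base units: kg / s^2

Checking each option against kg / s^2:
  A. N/m²: ✗ does not match
  B. J/m²: ✓ matches
  C. mN/m: ✓ matches
  D. Pa: ✗ does not match
  E. J/m: ✗ does not match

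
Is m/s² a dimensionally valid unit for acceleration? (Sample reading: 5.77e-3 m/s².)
Yes

acceleration has SI base units: m / s^2
m/s² reduces to the same SI base units, so it is a valid unit for acceleration.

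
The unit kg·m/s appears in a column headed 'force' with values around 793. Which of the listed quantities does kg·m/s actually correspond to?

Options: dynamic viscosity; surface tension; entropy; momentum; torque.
momentum

force should have units dimensionally equivalent to kg * m / s^2 (e.g. N).
The given unit 'kg·m/s' reduces to kg * m / s. Of the listed options, that is the dimensionality of momentum.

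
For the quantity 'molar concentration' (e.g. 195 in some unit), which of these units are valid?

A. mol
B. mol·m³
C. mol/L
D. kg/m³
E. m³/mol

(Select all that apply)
C

molar concentration has SI base units: mol / m^3

Checking each option against mol / m^3:
  A. mol: ✗ does not match
  B. mol·m³: ✗ does not match
  C. mol/L: ✓ matches
  D. kg/m³: ✗ does not match
  E. m³/mol: ✗ does not match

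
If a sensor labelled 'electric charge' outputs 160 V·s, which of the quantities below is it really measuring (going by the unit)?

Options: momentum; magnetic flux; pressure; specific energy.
magnetic flux

electric charge should have units dimensionally equivalent to A * s (e.g. C).
The given unit 'V·s' reduces to kg * m^2 / (A * s^2). Of the listed options, that is the dimensionality of magnetic flux.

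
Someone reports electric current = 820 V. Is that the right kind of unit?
No

electric current has SI base units: A
V does NOT reduce to A; a valid unit for electric current would be e.g. A.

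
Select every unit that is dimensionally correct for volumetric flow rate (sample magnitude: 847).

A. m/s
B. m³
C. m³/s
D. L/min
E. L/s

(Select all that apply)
C, D, E

volumetric flow rate has SI base units: m^3 / s

Checking each option against m^3 / s:
  A. m/s: ✗ does not match
  B. m³: ✗ does not match
  C. m³/s: ✓ matches
  D. L/min: ✓ matches
  E. L/s: ✓ matches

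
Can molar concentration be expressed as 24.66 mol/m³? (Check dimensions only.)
Yes

molar concentration has SI base units: mol / m^3
mol/m³ reduces to the same SI base units, so it is a valid unit for molar concentration.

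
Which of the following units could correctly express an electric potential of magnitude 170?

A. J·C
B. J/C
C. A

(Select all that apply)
B

electric potential has SI base units: kg * m^2 / (A * s^3)

Checking each option against kg * m^2 / (A * s^3):
  A. J·C: ✗ does not match
  B. J/C: ✓ matches
  C. A: ✗ does not match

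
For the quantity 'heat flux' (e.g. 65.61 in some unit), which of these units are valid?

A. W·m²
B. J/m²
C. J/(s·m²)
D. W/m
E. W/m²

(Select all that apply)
C, E

heat flux has SI base units: kg / s^3

Checking each option against kg / s^3:
  A. W·m²: ✗ does not match
  B. J/m²: ✗ does not match
  C. J/(s·m²): ✓ matches
  D. W/m: ✗ does not match
  E. W/m²: ✓ matches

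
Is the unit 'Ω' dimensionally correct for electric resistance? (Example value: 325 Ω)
Yes

electric resistance has SI base units: kg * m^2 / (A^2 * s^3)
Ω reduces to the same SI base units, so it is a valid unit for electric resistance.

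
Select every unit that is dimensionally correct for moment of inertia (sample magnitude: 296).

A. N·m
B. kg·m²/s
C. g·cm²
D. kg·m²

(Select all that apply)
C, D

moment of inertia has SI base units: kg * m^2

Checking each option against kg * m^2:
  A. N·m: ✗ does not match
  B. kg·m²/s: ✗ does not match
  C. g·cm²: ✓ matches
  D. kg·m²: ✓ matches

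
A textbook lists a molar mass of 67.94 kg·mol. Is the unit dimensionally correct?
No

molar mass has SI base units: kg / mol
kg·mol does NOT reduce to kg / mol; a valid unit for molar mass would be e.g. kg/mol.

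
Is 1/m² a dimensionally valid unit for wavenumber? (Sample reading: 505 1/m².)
No

wavenumber has SI base units: 1 / m
1/m² does NOT reduce to 1 / m; a valid unit for wavenumber would be e.g. 1/m.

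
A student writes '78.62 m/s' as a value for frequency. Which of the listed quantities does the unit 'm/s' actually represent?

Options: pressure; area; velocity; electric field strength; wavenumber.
velocity

frequency should have units dimensionally equivalent to 1 / s (e.g. Hz).
The given unit 'm/s' reduces to m / s. Of the listed options, that is the dimensionality of velocity.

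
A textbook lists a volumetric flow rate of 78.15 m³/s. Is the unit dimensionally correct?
Yes

volumetric flow rate has SI base units: m^3 / s
m³/s reduces to the same SI base units, so it is a valid unit for volumetric flow rate.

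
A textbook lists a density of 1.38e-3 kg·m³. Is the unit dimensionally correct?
No

density has SI base units: kg / m^3
kg·m³ does NOT reduce to kg / m^3; a valid unit for density would be e.g. kg/m³.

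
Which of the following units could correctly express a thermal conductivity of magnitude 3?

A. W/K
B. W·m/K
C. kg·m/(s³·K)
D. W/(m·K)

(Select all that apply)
C, D

thermal conductivity has SI base units: kg * m / (s^3 * K)

Checking each option against kg * m / (s^3 * K):
  A. W/K: ✗ does not match
  B. W·m/K: ✗ does not match
  C. kg·m/(s³·K): ✓ matches
  D. W/(m·K): ✓ matches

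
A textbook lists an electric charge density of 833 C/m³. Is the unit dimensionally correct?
Yes

electric charge density has SI base units: A * s / m^3
C/m³ reduces to the same SI base units, so it is a valid unit for electric charge density.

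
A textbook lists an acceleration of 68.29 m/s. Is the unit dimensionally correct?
No

acceleration has SI base units: m / s^2
m/s does NOT reduce to m / s^2; a valid unit for acceleration would be e.g. m/s².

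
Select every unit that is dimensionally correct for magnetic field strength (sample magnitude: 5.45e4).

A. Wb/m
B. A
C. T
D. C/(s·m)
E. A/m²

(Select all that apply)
D

magnetic field strength has SI base units: A / m

Checking each option against A / m:
  A. Wb/m: ✗ does not match
  B. A: ✗ does not match
  C. T: ✗ does not match
  D. C/(s·m): ✓ matches
  E. A/m²: ✗ does not match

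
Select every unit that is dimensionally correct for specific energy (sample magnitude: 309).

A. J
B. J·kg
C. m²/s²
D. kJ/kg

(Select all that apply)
C, D

specific energy has SI base units: m^2 / s^2

Checking each option against m^2 / s^2:
  A. J: ✗ does not match
  B. J·kg: ✗ does not match
  C. m²/s²: ✓ matches
  D. kJ/kg: ✓ matches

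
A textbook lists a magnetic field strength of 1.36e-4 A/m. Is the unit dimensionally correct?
Yes

magnetic field strength has SI base units: A / m
A/m reduces to the same SI base units, so it is a valid unit for magnetic field strength.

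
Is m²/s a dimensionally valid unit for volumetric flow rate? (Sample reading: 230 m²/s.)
No

volumetric flow rate has SI base units: m^3 / s
m²/s does NOT reduce to m^3 / s; a valid unit for volumetric flow rate would be e.g. m³/s.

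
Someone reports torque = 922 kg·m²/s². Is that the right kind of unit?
Yes

torque has SI base units: kg * m^2 / s^2
kg·m²/s² reduces to the same SI base units, so it is a valid unit for torque.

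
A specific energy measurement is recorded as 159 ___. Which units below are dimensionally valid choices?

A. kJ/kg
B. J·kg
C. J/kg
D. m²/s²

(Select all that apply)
A, C, D

specific energy has SI base units: m^2 / s^2

Checking each option against m^2 / s^2:
  A. kJ/kg: ✓ matches
  B. J·kg: ✗ does not match
  C. J/kg: ✓ matches
  D. m²/s²: ✓ matches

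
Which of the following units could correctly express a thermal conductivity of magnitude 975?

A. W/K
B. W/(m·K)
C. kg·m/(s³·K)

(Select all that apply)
B, C

thermal conductivity has SI base units: kg * m / (s^3 * K)

Checking each option against kg * m / (s^3 * K):
  A. W/K: ✗ does not match
  B. W/(m·K): ✓ matches
  C. kg·m/(s³·K): ✓ matches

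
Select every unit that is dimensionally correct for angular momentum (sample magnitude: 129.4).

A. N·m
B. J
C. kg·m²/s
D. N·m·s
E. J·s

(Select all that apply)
C, D, E

angular momentum has SI base units: kg * m^2 / s

Checking each option against kg * m^2 / s:
  A. N·m: ✗ does not match
  B. J: ✗ does not match
  C. kg·m²/s: ✓ matches
  D. N·m·s: ✓ matches
  E. J·s: ✓ matches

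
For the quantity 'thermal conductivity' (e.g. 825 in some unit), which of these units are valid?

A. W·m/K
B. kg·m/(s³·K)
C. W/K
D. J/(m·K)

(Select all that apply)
B

thermal conductivity has SI base units: kg * m / (s^3 * K)

Checking each option against kg * m / (s^3 * K):
  A. W·m/K: ✗ does not match
  B. kg·m/(s³·K): ✓ matches
  C. W/K: ✗ does not match
  D. J/(m·K): ✗ does not match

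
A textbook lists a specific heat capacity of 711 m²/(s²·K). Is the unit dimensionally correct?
Yes

specific heat capacity has SI base units: m^2 / (s^2 * K)
m²/(s²·K) reduces to the same SI base units, so it is a valid unit for specific heat capacity.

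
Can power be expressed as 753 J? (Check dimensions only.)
No

power has SI base units: kg * m^2 / s^3
J does NOT reduce to kg * m^2 / s^3; a valid unit for power would be e.g. W.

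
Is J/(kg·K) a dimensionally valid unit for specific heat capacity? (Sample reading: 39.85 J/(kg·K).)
Yes

specific heat capacity has SI base units: m^2 / (s^2 * K)
J/(kg·K) reduces to the same SI base units, so it is a valid unit for specific heat capacity.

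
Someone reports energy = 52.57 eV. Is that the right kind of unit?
Yes

energy has SI base units: kg * m^2 / s^2
eV reduces to the same SI base units, so it is a valid unit for energy.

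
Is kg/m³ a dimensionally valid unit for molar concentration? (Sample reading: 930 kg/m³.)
No

molar concentration has SI base units: mol / m^3
kg/m³ does NOT reduce to mol / m^3; a valid unit for molar concentration would be e.g. mol/m³.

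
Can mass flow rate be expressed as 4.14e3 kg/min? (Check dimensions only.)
Yes

mass flow rate has SI base units: kg / s
kg/min reduces to the same SI base units, so it is a valid unit for mass flow rate.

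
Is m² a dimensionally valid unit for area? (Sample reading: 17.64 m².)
Yes

area has SI base units: m^2
m² reduces to the same SI base units, so it is a valid unit for area.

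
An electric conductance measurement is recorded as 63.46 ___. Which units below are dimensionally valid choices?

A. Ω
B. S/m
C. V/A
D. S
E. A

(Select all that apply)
D

electric conductance has SI base units: A^2 * s^3 / (kg * m^2)

Checking each option against A^2 * s^3 / (kg * m^2):
  A. Ω: ✗ does not match
  B. S/m: ✗ does not match
  C. V/A: ✗ does not match
  D. S: ✓ matches
  E. A: ✗ does not match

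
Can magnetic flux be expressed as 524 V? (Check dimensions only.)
No

magnetic flux has SI base units: kg * m^2 / (A * s^2)
V does NOT reduce to kg * m^2 / (A * s^2); a valid unit for magnetic flux would be e.g. Wb.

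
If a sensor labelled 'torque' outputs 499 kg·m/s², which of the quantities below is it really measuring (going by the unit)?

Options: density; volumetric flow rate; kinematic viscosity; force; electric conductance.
force

torque should have units dimensionally equivalent to kg * m^2 / s^2 (e.g. N·m).
The given unit 'kg·m/s²' reduces to kg * m / s^2. Of the listed options, that is the dimensionality of force.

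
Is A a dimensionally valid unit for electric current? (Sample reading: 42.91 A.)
Yes

electric current has SI base units: A
A reduces to the same SI base units, so it is a valid unit for electric current.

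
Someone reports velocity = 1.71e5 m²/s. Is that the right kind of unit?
No

velocity has SI base units: m / s
m²/s does NOT reduce to m / s; a valid unit for velocity would be e.g. m/s.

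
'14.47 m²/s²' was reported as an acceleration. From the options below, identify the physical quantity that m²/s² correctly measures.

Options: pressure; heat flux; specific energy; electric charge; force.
specific energy

acceleration should have units dimensionally equivalent to m / s^2 (e.g. m/s²).
The given unit 'm²/s²' reduces to m^2 / s^2. Of the listed options, that is the dimensionality of specific energy.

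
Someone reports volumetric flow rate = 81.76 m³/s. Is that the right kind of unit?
Yes

volumetric flow rate has SI base units: m^3 / s
m³/s reduces to the same SI base units, so it is a valid unit for volumetric flow rate.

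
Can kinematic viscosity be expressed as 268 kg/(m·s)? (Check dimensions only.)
No

kinematic viscosity has SI base units: m^2 / s
kg/(m·s) does NOT reduce to m^2 / s; a valid unit for kinematic viscosity would be e.g. m²/s.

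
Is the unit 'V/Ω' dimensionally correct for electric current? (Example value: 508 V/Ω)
Yes

electric current has SI base units: A
V/Ω reduces to the same SI base units, so it is a valid unit for electric current.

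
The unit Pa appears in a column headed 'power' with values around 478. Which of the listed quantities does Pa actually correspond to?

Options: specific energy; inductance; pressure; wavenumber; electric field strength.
pressure

power should have units dimensionally equivalent to kg * m^2 / s^3 (e.g. W).
The given unit 'Pa' reduces to kg / (m * s^2). Of the listed options, that is the dimensionality of pressure.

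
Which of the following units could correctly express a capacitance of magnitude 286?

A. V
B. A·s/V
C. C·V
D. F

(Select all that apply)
B, D

capacitance has SI base units: A^2 * s^4 / (kg * m^2)

Checking each option against A^2 * s^4 / (kg * m^2):
  A. V: ✗ does not match
  B. A·s/V: ✓ matches
  C. C·V: ✗ does not match
  D. F: ✓ matches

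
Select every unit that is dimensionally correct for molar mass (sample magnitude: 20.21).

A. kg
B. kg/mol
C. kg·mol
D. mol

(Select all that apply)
B

molar mass has SI base units: kg / mol

Checking each option against kg / mol:
  A. kg: ✗ does not match
  B. kg/mol: ✓ matches
  C. kg·mol: ✗ does not match
  D. mol: ✗ does not match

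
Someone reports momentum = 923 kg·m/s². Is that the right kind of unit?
No

momentum has SI base units: kg * m / s
kg·m/s² does NOT reduce to kg * m / s; a valid unit for momentum would be e.g. kg·m/s.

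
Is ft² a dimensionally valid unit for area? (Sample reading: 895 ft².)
Yes

area has SI base units: m^2
ft² reduces to the same SI base units, so it is a valid unit for area.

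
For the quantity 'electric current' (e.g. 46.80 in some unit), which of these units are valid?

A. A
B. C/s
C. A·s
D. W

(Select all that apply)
A, B

electric current has SI base units: A

Checking each option against A:
  A. A: ✓ matches
  B. C/s: ✓ matches
  C. A·s: ✗ does not match
  D. W: ✗ does not match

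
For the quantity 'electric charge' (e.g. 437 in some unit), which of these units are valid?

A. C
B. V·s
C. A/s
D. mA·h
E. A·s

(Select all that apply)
A, D, E

electric charge has SI base units: A * s

Checking each option against A * s:
  A. C: ✓ matches
  B. V·s: ✗ does not match
  C. A/s: ✗ does not match
  D. mA·h: ✓ matches
  E. A·s: ✓ matches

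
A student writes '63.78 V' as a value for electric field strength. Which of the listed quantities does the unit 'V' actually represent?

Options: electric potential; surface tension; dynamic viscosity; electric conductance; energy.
electric potential

electric field strength should have units dimensionally equivalent to kg * m / (A * s^3) (e.g. V/m).
The given unit 'V' reduces to kg * m^2 / (A * s^3). Of the listed options, that is the dimensionality of electric potential.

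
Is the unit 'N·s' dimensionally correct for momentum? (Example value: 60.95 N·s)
Yes

momentum has SI base units: kg * m / s
N·s reduces to the same SI base units, so it is a valid unit for momentum.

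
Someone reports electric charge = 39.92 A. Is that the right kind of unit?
No

electric charge has SI base units: A * s
A does NOT reduce to A * s; a valid unit for electric charge would be e.g. C.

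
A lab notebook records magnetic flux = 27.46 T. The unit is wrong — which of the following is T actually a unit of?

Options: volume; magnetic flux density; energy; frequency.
magnetic flux density

magnetic flux should have units dimensionally equivalent to kg * m^2 / (A * s^2) (e.g. Wb).
The given unit 'T' reduces to kg / (A * s^2). Of the listed options, that is the dimensionality of magnetic flux density.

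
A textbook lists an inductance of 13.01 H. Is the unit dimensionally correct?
Yes

inductance has SI base units: kg * m^2 / (A^2 * s^2)
H reduces to the same SI base units, so it is a valid unit for inductance.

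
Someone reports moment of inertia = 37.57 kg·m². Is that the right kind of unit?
Yes

moment of inertia has SI base units: kg * m^2
kg·m² reduces to the same SI base units, so it is a valid unit for moment of inertia.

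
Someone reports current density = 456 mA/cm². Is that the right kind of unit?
Yes

current density has SI base units: A / m^2
mA/cm² reduces to the same SI base units, so it is a valid unit for current density.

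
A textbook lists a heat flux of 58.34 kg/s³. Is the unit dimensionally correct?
Yes

heat flux has SI base units: kg / s^3
kg/s³ reduces to the same SI base units, so it is a valid unit for heat flux.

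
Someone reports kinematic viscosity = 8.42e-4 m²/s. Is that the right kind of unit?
Yes

kinematic viscosity has SI base units: m^2 / s
m²/s reduces to the same SI base units, so it is a valid unit for kinematic viscosity.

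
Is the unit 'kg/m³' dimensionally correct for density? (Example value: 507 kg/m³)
Yes

density has SI base units: kg / m^3
kg/m³ reduces to the same SI base units, so it is a valid unit for density.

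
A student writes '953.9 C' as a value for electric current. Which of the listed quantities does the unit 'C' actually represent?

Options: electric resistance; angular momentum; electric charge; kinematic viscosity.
electric charge

electric current should have units dimensionally equivalent to A (e.g. A).
The given unit 'C' reduces to A * s. Of the listed options, that is the dimensionality of electric charge.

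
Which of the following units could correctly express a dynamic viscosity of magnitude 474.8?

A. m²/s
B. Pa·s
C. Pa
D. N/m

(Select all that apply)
B

dynamic viscosity has SI base units: kg / (m * s)

Checking each option against kg / (m * s):
  A. m²/s: ✗ does not match
  B. Pa·s: ✓ matches
  C. Pa: ✗ does not match
  D. N/m: ✗ does not match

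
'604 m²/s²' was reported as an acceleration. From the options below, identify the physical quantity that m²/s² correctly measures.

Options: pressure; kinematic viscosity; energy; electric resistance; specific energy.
specific energy

acceleration should have units dimensionally equivalent to m / s^2 (e.g. m/s²).
The given unit 'm²/s²' reduces to m^2 / s^2. Of the listed options, that is the dimensionality of specific energy.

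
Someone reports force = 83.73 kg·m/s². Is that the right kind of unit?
Yes

force has SI base units: kg * m / s^2
kg·m/s² reduces to the same SI base units, so it is a valid unit for force.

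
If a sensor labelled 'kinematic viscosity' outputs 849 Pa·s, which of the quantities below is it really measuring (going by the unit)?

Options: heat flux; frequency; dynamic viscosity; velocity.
dynamic viscosity

kinematic viscosity should have units dimensionally equivalent to m^2 / s (e.g. m²/s).
The given unit 'Pa·s' reduces to kg / (m * s). Of the listed options, that is the dimensionality of dynamic viscosity.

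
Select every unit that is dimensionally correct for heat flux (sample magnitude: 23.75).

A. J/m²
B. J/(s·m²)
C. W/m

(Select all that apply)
B

heat flux has SI base units: kg / s^3

Checking each option against kg / s^3:
  A. J/m²: ✗ does not match
  B. J/(s·m²): ✓ matches
  C. W/m: ✗ does not match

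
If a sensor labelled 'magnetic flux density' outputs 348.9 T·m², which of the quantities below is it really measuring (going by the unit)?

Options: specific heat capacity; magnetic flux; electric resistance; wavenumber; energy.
magnetic flux

magnetic flux density should have units dimensionally equivalent to kg / (A * s^2) (e.g. T).
The given unit 'T·m²' reduces to kg * m^2 / (A * s^2). Of the listed options, that is the dimensionality of magnetic flux.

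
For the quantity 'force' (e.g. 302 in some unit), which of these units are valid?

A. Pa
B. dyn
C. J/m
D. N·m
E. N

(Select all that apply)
B, C, E

force has SI base units: kg * m / s^2

Checking each option against kg * m / s^2:
  A. Pa: ✗ does not match
  B. dyn: ✓ matches
  C. J/m: ✓ matches
  D. N·m: ✗ does not match
  E. N: ✓ matches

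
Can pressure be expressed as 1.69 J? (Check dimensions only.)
No

pressure has SI base units: kg / (m * s^2)
J does NOT reduce to kg / (m * s^2); a valid unit for pressure would be e.g. Pa.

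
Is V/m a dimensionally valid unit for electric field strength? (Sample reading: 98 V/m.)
Yes

electric field strength has SI base units: kg * m / (A * s^3)
V/m reduces to the same SI base units, so it is a valid unit for electric field strength.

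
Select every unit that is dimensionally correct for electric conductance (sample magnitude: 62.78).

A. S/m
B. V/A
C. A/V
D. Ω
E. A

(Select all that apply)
C

electric conductance has SI base units: A^2 * s^3 / (kg * m^2)

Checking each option against A^2 * s^3 / (kg * m^2):
  A. S/m: ✗ does not match
  B. V/A: ✗ does not match
  C. A/V: ✓ matches
  D. Ω: ✗ does not match
  E. A: ✗ does not match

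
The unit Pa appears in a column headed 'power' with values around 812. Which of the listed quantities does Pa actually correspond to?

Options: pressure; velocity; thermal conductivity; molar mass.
pressure

power should have units dimensionally equivalent to kg * m^2 / s^3 (e.g. W).
The given unit 'Pa' reduces to kg / (m * s^2). Of the listed options, that is the dimensionality of pressure.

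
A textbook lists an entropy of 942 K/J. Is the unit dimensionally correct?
No

entropy has SI base units: kg * m^2 / (s^2 * K)
K/J does NOT reduce to kg * m^2 / (s^2 * K); a valid unit for entropy would be e.g. J/K.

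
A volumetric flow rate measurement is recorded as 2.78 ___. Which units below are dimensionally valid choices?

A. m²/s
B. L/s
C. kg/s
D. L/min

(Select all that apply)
B, D

volumetric flow rate has SI base units: m^3 / s

Checking each option against m^3 / s:
  A. m²/s: ✗ does not match
  B. L/s: ✓ matches
  C. kg/s: ✗ does not match
  D. L/min: ✓ matches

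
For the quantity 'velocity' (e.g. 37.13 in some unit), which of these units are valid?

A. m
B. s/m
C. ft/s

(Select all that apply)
C

velocity has SI base units: m / s

Checking each option against m / s:
  A. m: ✗ does not match
  B. s/m: ✗ does not match
  C. ft/s: ✓ matches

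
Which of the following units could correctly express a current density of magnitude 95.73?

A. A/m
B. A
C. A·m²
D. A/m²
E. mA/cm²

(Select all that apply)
D, E

current density has SI base units: A / m^2

Checking each option against A / m^2:
  A. A/m: ✗ does not match
  B. A: ✗ does not match
  C. A·m²: ✗ does not match
  D. A/m²: ✓ matches
  E. mA/cm²: ✓ matches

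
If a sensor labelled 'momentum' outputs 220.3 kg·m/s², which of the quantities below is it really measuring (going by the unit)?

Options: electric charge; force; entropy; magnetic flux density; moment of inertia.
force

momentum should have units dimensionally equivalent to kg * m / s (e.g. kg·m/s).
The given unit 'kg·m/s²' reduces to kg * m / s^2. Of the listed options, that is the dimensionality of force.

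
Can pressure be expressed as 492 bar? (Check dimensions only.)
Yes

pressure has SI base units: kg / (m * s^2)
bar reduces to the same SI base units, so it is a valid unit for pressure.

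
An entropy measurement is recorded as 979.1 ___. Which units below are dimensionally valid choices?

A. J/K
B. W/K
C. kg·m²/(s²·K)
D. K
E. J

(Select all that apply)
A, C

entropy has SI base units: kg * m^2 / (s^2 * K)

Checking each option against kg * m^2 / (s^2 * K):
  A. J/K: ✓ matches
  B. W/K: ✗ does not match
  C. kg·m²/(s²·K): ✓ matches
  D. K: ✗ does not match
  E. J: ✗ does not match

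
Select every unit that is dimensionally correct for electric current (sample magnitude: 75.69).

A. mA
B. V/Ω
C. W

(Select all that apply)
A, B

electric current has SI base units: A

Checking each option against A:
  A. mA: ✓ matches
  B. V/Ω: ✓ matches
  C. W: ✗ does not match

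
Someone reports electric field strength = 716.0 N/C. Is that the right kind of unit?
Yes

electric field strength has SI base units: kg * m / (A * s^3)
N/C reduces to the same SI base units, so it is a valid unit for electric field strength.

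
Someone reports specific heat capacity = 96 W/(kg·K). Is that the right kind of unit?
No

specific heat capacity has SI base units: m^2 / (s^2 * K)
W/(kg·K) does NOT reduce to m^2 / (s^2 * K); a valid unit for specific heat capacity would be e.g. J/(kg·K).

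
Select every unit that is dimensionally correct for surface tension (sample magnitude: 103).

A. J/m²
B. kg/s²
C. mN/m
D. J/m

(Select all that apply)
A, B, C

surface tension has SI base units: kg / s^2

Checking each option against kg / s^2:
  A. J/m²: ✓ matches
  B. kg/s²: ✓ matches
  C. mN/m: ✓ matches
  D. J/m: ✗ does not match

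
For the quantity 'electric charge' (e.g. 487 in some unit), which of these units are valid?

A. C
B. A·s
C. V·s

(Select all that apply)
A, B

electric charge has SI base units: A * s

Checking each option against A * s:
  A. C: ✓ matches
  B. A·s: ✓ matches
  C. V·s: ✗ does not match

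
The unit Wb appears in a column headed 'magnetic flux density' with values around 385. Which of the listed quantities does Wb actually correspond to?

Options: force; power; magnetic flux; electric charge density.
magnetic flux

magnetic flux density should have units dimensionally equivalent to kg / (A * s^2) (e.g. T).
The given unit 'Wb' reduces to kg * m^2 / (A * s^2). Of the listed options, that is the dimensionality of magnetic flux.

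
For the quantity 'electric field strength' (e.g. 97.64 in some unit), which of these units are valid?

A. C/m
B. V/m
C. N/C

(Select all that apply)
B, C

electric field strength has SI base units: kg * m / (A * s^3)

Checking each option against kg * m / (A * s^3):
  A. C/m: ✗ does not match
  B. V/m: ✓ matches
  C. N/C: ✓ matches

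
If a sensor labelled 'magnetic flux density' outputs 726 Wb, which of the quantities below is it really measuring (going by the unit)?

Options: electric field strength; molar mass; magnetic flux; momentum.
magnetic flux

magnetic flux density should have units dimensionally equivalent to kg / (A * s^2) (e.g. T).
The given unit 'Wb' reduces to kg * m^2 / (A * s^2). Of the listed options, that is the dimensionality of magnetic flux.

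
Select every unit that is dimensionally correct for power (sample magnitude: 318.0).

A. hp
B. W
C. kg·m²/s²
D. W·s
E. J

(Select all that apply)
A, B

power has SI base units: kg * m^2 / s^3

Checking each option against kg * m^2 / s^3:
  A. hp: ✓ matches
  B. W: ✓ matches
  C. kg·m²/s²: ✗ does not match
  D. W·s: ✗ does not match
  E. J: ✗ does not match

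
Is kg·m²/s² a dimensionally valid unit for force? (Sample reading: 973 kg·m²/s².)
No

force has SI base units: kg * m / s^2
kg·m²/s² does NOT reduce to kg * m / s^2; a valid unit for force would be e.g. N.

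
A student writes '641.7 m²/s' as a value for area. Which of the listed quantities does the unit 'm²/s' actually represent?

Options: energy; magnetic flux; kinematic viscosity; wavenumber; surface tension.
kinematic viscosity

area should have units dimensionally equivalent to m^2 (e.g. m²).
The given unit 'm²/s' reduces to m^2 / s. Of the listed options, that is the dimensionality of kinematic viscosity.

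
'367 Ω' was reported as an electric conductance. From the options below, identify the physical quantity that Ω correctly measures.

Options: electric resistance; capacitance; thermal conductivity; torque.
electric resistance

electric conductance should have units dimensionally equivalent to A^2 * s^3 / (kg * m^2) (e.g. S).
The given unit 'Ω' reduces to kg * m^2 / (A^2 * s^3). Of the listed options, that is the dimensionality of electric resistance.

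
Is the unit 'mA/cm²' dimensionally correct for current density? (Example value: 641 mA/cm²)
Yes

current density has SI base units: A / m^2
mA/cm² reduces to the same SI base units, so it is a valid unit for current density.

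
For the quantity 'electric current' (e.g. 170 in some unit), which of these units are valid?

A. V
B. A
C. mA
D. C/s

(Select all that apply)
B, C, D

electric current has SI base units: A

Checking each option against A:
  A. V: ✗ does not match
  B. A: ✓ matches
  C. mA: ✓ matches
  D. C/s: ✓ matches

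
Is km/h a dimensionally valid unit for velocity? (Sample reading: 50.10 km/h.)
Yes

velocity has SI base units: m / s
km/h reduces to the same SI base units, so it is a valid unit for velocity.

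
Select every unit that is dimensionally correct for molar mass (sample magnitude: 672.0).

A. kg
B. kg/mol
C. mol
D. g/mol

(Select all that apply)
B, D

molar mass has SI base units: kg / mol

Checking each option against kg / mol:
  A. kg: ✗ does not match
  B. kg/mol: ✓ matches
  C. mol: ✗ does not match
  D. g/mol: ✓ matches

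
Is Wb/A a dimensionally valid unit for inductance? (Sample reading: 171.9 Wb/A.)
Yes

inductance has SI base units: kg * m^2 / (A^2 * s^2)
Wb/A reduces to the same SI base units, so it is a valid unit for inductance.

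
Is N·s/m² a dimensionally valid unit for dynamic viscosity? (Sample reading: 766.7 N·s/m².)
Yes

dynamic viscosity has SI base units: kg / (m * s)
N·s/m² reduces to the same SI base units, so it is a valid unit for dynamic viscosity.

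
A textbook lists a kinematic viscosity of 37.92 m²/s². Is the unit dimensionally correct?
No

kinematic viscosity has SI base units: m^2 / s
m²/s² does NOT reduce to m^2 / s; a valid unit for kinematic viscosity would be e.g. m²/s.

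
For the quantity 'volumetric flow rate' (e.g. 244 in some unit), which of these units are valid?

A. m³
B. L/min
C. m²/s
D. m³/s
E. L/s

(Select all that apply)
B, D, E

volumetric flow rate has SI base units: m^3 / s

Checking each option against m^3 / s:
  A. m³: ✗ does not match
  B. L/min: ✓ matches
  C. m²/s: ✗ does not match
  D. m³/s: ✓ matches
  E. L/s: ✓ matches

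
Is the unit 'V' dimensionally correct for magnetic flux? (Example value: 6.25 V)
No

magnetic flux has SI base units: kg * m^2 / (A * s^2)
V does NOT reduce to kg * m^2 / (A * s^2); a valid unit for magnetic flux would be e.g. Wb.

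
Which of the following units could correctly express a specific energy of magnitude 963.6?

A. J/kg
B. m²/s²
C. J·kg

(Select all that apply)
A, B

specific energy has SI base units: m^2 / s^2

Checking each option against m^2 / s^2:
  A. J/kg: ✓ matches
  B. m²/s²: ✓ matches
  C. J·kg: ✗ does not match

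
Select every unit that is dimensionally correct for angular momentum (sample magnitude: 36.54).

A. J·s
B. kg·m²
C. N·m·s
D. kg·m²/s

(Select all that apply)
A, C, D

angular momentum has SI base units: kg * m^2 / s

Checking each option against kg * m^2 / s:
  A. J·s: ✓ matches
  B. kg·m²: ✗ does not match
  C. N·m·s: ✓ matches
  D. kg·m²/s: ✓ matches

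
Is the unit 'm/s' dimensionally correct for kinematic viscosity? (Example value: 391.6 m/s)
No

kinematic viscosity has SI base units: m^2 / s
m/s does NOT reduce to m^2 / s; a valid unit for kinematic viscosity would be e.g. m²/s.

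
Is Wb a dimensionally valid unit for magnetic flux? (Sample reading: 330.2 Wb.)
Yes

magnetic flux has SI base units: kg * m^2 / (A * s^2)
Wb reduces to the same SI base units, so it is a valid unit for magnetic flux.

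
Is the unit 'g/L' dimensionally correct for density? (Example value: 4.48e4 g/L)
Yes

density has SI base units: kg / m^3
g/L reduces to the same SI base units, so it is a valid unit for density.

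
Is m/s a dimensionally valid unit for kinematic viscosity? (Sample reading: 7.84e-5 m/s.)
No

kinematic viscosity has SI base units: m^2 / s
m/s does NOT reduce to m^2 / s; a valid unit for kinematic viscosity would be e.g. m²/s.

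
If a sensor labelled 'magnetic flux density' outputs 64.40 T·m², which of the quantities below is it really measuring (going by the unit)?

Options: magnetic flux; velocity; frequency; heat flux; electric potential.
magnetic flux

magnetic flux density should have units dimensionally equivalent to kg / (A * s^2) (e.g. T).
The given unit 'T·m²' reduces to kg * m^2 / (A * s^2). Of the listed options, that is the dimensionality of magnetic flux.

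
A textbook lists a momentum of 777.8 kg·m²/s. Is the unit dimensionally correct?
No

momentum has SI base units: kg * m / s
kg·m²/s does NOT reduce to kg * m / s; a valid unit for momentum would be e.g. kg·m/s.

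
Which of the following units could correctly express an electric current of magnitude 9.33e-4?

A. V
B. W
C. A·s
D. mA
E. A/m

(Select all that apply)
D

electric current has SI base units: A

Checking each option against A:
  A. V: ✗ does not match
  B. W: ✗ does not match
  C. A·s: ✗ does not match
  D. mA: ✓ matches
  E. A/m: ✗ does not match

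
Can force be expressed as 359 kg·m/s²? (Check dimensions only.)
Yes

force has SI base units: kg * m / s^2
kg·m/s² reduces to the same SI base units, so it is a valid unit for force.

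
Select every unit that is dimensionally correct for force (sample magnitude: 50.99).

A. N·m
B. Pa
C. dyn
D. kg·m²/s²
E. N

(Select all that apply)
C, E

force has SI base units: kg * m / s^2

Checking each option against kg * m / s^2:
  A. N·m: ✗ does not match
  B. Pa: ✗ does not match
  C. dyn: ✓ matches
  D. kg·m²/s²: ✗ does not match
  E. N: ✓ matches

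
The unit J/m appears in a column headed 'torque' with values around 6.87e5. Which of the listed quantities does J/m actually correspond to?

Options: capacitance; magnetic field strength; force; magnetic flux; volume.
force

torque should have units dimensionally equivalent to kg * m^2 / s^2 (e.g. N·m).
The given unit 'J/m' reduces to kg * m / s^2. Of the listed options, that is the dimensionality of force.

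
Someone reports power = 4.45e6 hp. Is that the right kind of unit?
Yes

power has SI base units: kg * m^2 / s^3
hp reduces to the same SI base units, so it is a valid unit for power.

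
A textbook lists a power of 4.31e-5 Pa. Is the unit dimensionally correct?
No

power has SI base units: kg * m^2 / s^3
Pa does NOT reduce to kg * m^2 / s^3; a valid unit for power would be e.g. W.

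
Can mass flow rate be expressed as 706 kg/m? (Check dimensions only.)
No

mass flow rate has SI base units: kg / s
kg/m does NOT reduce to kg / s; a valid unit for mass flow rate would be e.g. kg/s.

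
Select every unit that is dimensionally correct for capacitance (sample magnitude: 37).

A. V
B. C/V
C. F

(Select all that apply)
B, C

capacitance has SI base units: A^2 * s^4 / (kg * m^2)

Checking each option against A^2 * s^4 / (kg * m^2):
  A. V: ✗ does not match
  B. C/V: ✓ matches
  C. F: ✓ matches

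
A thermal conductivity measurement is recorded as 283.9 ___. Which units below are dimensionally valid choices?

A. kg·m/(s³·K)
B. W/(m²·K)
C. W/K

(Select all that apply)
A

thermal conductivity has SI base units: kg * m / (s^3 * K)

Checking each option against kg * m / (s^3 * K):
  A. kg·m/(s³·K): ✓ matches
  B. W/(m²·K): ✗ does not match
  C. W/K: ✗ does not match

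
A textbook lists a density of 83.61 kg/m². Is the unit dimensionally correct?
No

density has SI base units: kg / m^3
kg/m² does NOT reduce to kg / m^3; a valid unit for density would be e.g. kg/m³.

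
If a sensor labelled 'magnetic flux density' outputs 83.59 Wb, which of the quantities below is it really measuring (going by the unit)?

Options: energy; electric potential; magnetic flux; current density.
magnetic flux

magnetic flux density should have units dimensionally equivalent to kg / (A * s^2) (e.g. T).
The given unit 'Wb' reduces to kg * m^2 / (A * s^2). Of the listed options, that is the dimensionality of magnetic flux.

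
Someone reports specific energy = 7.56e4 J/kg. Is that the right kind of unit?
Yes

specific energy has SI base units: m^2 / s^2
J/kg reduces to the same SI base units, so it is a valid unit for specific energy.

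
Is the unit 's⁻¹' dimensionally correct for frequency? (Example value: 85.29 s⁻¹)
Yes

frequency has SI base units: 1 / s
s⁻¹ reduces to the same SI base units, so it is a valid unit for frequency.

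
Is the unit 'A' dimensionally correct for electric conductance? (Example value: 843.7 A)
No

electric conductance has SI base units: A^2 * s^3 / (kg * m^2)
A does NOT reduce to A^2 * s^3 / (kg * m^2); a valid unit for electric conductance would be e.g. S.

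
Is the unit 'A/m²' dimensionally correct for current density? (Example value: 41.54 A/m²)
Yes

current density has SI base units: A / m^2
A/m² reduces to the same SI base units, so it is a valid unit for current density.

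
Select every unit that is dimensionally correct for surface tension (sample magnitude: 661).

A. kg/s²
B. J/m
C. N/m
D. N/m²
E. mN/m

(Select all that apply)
A, C, E

surface tension has SI base units: kg / s^2

Checking each option against kg / s^2:
  A. kg/s²: ✓ matches
  B. J/m: ✗ does not match
  C. N/m: ✓ matches
  D. N/m²: ✗ does not match
  E. mN/m: ✓ matches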